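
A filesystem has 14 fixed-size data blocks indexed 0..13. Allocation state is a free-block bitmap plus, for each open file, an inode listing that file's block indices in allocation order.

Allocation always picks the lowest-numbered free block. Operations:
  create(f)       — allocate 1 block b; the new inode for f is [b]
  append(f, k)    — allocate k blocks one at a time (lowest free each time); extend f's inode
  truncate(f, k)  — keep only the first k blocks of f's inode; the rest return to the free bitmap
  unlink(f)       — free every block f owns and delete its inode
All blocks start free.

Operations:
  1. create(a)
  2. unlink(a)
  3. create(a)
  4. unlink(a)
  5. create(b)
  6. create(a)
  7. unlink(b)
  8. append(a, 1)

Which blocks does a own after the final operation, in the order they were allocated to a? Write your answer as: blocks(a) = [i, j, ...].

  1. create(a)  ⇒  F.............  {a→[0]}
  2. unlink(a)  ⇒  ..............  {}
  3. create(a)  ⇒  F.............  {a→[0]}
  4. unlink(a)  ⇒  ..............  {}
  5. create(b)  ⇒  F.............  {b→[0]}
  6. create(a)  ⇒  FF............  {a→[1]; b→[0]}
  7. unlink(b)  ⇒  .F............  {a→[1]}
  8. append(a, 1)  ⇒  FF............  {a→[1, 0]}

blocks(a) = [1, 0]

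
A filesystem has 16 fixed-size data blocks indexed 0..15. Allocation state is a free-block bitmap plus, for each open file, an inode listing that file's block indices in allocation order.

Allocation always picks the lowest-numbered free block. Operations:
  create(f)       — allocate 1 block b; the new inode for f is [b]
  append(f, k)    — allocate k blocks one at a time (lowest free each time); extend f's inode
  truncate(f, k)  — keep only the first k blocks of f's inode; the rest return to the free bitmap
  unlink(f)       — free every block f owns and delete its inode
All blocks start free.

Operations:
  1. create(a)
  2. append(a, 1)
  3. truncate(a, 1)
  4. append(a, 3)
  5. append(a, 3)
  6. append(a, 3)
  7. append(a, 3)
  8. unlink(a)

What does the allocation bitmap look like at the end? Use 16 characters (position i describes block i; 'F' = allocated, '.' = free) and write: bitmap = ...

after create(a) → a:[0]  free=[F...............]
after append(a, 1) → a:[0, 1]  free=[FF..............]
after truncate(a, 1) → a:[0]  free=[F...............]
after append(a, 3) → a:[0, 1, 2, 3]  free=[FFFF............]
after append(a, 3) → a:[0, 1, 2, 3, 4, 5, 6]  free=[FFFFFFF.........]
after append(a, 3) → a:[0, 1, 2, 3, 4, 5, 6, 7, 8, 9]  free=[FFFFFFFFFF......]
after append(a, 3) → a:[0, 1, 2, 3, 4, 5, 6, 7, 8, 9, 10, 11, 12]  free=[FFFFFFFFFFFFF...]
after unlink(a) →   free=[................]

bitmap = ................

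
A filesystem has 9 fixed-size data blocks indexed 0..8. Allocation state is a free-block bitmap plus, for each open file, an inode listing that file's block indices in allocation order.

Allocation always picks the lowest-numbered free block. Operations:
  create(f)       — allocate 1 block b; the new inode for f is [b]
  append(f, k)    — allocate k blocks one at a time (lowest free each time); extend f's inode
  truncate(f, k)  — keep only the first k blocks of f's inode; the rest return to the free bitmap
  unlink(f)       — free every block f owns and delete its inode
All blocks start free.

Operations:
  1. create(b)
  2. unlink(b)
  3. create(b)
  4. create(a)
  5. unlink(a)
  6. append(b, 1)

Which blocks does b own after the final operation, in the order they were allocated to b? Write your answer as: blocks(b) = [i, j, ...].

blocks(b) = [0, 1]

  1. create(b)  ⇒  F........  {b→[0]}
  2. unlink(b)  ⇒  .........  {}
  3. create(b)  ⇒  F........  {b→[0]}
  4. create(a)  ⇒  FF.......  {a→[1]; b→[0]}
  5. unlink(a)  ⇒  F........  {b→[0]}
  6. append(b, 1)  ⇒  FF.......  {b→[0, 1]}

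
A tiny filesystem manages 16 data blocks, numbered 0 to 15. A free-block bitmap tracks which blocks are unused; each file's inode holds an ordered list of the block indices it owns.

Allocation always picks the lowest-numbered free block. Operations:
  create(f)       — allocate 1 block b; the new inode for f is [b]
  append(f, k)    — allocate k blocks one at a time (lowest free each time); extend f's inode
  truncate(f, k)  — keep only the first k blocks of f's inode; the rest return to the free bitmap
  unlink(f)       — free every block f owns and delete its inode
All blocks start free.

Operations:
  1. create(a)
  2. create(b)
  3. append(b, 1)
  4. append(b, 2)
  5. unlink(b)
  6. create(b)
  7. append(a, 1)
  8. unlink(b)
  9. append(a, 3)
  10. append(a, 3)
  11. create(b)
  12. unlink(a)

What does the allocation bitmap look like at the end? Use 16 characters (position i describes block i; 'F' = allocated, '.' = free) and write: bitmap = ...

after create(a) → a:[0]  free=[F...............]
after create(b) → a:[0], b:[1]  free=[FF..............]
after append(b, 1) → a:[0], b:[1, 2]  free=[FFF.............]
after append(b, 2) → a:[0], b:[1, 2, 3, 4]  free=[FFFFF...........]
after unlink(b) → a:[0]  free=[F...............]
after create(b) → a:[0], b:[1]  free=[FF..............]
after append(a, 1) → a:[0, 2], b:[1]  free=[FFF.............]
after unlink(b) → a:[0, 2]  free=[F.F.............]
after append(a, 3) → a:[0, 2, 1, 3, 4]  free=[FFFFF...........]
after append(a, 3) → a:[0, 2, 1, 3, 4, 5, 6, 7]  free=[FFFFFFFF........]
after create(b) → a:[0, 2, 1, 3, 4, 5, 6, 7], b:[8]  free=[FFFFFFFFF.......]
after unlink(a) → b:[8]  free=[........F.......]

bitmap = ........F.......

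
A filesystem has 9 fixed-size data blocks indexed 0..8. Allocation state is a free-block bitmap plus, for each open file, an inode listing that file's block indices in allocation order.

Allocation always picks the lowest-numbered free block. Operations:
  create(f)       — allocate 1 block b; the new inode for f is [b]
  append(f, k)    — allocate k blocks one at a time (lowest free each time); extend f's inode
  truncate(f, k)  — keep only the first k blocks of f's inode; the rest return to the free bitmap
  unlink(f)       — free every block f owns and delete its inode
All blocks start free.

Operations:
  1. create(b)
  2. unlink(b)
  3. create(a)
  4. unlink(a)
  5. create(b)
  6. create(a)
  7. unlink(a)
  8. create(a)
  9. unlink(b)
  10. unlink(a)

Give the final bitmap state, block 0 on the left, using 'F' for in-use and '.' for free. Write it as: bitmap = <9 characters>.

[1] create(b) — b=0 (map F........)
[2] unlink(b) —  (map .........)
[3] create(a) — a=0 (map F........)
[4] unlink(a) —  (map .........)
[5] create(b) — b=0 (map F........)
[6] create(a) — a=1 b=0 (map FF.......)
[7] unlink(a) — b=0 (map F........)
[8] create(a) — a=1 b=0 (map FF.......)
[9] unlink(b) — a=1 (map .F.......)
[10] unlink(a) —  (map .........)

bitmap = .........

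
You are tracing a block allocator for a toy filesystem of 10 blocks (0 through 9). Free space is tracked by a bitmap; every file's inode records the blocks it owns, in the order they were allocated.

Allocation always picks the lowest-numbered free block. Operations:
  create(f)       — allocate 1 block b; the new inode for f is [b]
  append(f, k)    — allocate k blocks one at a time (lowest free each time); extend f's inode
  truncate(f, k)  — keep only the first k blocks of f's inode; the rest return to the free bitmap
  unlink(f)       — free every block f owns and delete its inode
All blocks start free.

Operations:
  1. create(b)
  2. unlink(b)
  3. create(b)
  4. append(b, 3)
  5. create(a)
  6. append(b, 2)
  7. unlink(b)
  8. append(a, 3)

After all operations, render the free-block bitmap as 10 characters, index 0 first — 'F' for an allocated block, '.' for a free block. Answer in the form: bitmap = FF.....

create(b): bitmap=F......... | b=[0]
unlink(b): bitmap=.......... | 
create(b): bitmap=F......... | b=[0]
append(b, 3): bitmap=FFFF...... | b=[0, 1, 2, 3]
create(a): bitmap=FFFFF..... | a=[4] b=[0, 1, 2, 3]
append(b, 2): bitmap=FFFFFFF... | a=[4] b=[0, 1, 2, 3, 5, 6]
unlink(b): bitmap=....F..... | a=[4]
append(a, 3): bitmap=FFF.F..... | a=[4, 0, 1, 2]

bitmap = FFF.F.....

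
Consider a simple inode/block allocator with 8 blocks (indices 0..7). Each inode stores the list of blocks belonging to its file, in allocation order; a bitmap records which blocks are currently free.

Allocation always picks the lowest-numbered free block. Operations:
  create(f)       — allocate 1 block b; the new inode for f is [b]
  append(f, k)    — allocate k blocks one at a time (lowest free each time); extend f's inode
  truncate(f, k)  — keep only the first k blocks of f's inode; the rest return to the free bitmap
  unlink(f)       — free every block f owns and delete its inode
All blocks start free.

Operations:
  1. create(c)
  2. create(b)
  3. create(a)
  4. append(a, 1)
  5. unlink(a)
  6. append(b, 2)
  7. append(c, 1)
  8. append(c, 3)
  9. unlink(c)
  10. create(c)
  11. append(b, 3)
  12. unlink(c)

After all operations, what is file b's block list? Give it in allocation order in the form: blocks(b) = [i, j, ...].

  1. create(c)  ⇒  F.......  {c→[0]}
  2. create(b)  ⇒  FF......  {b→[1]; c→[0]}
  3. create(a)  ⇒  FFF.....  {a→[2]; b→[1]; c→[0]}
  4. append(a, 1)  ⇒  FFFF....  {a→[2, 3]; b→[1]; c→[0]}
  5. unlink(a)  ⇒  FF......  {b→[1]; c→[0]}
  6. append(b, 2)  ⇒  FFFF....  {b→[1, 2, 3]; c→[0]}
  7. append(c, 1)  ⇒  FFFFF...  {b→[1, 2, 3]; c→[0, 4]}
  8. append(c, 3)  ⇒  FFFFFFFF  {b→[1, 2, 3]; c→[0, 4, 5, 6, 7]}
  9. unlink(c)  ⇒  .FFF....  {b→[1, 2, 3]}
  10. create(c)  ⇒  FFFF....  {b→[1, 2, 3]; c→[0]}
  11. append(b, 3)  ⇒  FFFFFFF.  {b→[1, 2, 3, 4, 5, 6]; c→[0]}
  12. unlink(c)  ⇒  .FFFFFF.  {b→[1, 2, 3, 4, 5, 6]}

blocks(b) = [1, 2, 3, 4, 5, 6]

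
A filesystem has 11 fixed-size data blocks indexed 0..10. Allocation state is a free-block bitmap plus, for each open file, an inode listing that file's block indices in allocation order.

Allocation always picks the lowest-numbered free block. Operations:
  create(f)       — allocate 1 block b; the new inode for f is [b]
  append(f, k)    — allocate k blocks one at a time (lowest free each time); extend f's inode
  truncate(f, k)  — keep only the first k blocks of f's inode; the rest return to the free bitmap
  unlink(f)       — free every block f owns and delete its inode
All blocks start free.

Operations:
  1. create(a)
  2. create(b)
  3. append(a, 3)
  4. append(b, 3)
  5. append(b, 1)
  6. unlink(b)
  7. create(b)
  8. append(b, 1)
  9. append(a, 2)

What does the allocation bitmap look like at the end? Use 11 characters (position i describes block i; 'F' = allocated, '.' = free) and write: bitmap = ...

bitmap = FFFFFFFF...

[1] create(a) — a=0 (map F..........)
[2] create(b) — a=0 b=1 (map FF.........)
[3] append(a, 3) — a=0,2,3,4 b=1 (map FFFFF......)
[4] append(b, 3) — a=0,2,3,4 b=1,5,6,7 (map FFFFFFFF...)
[5] append(b, 1) — a=0,2,3,4 b=1,5,6,7,8 (map FFFFFFFFF..)
[6] unlink(b) — a=0,2,3,4 (map F.FFF......)
[7] create(b) — a=0,2,3,4 b=1 (map FFFFF......)
[8] append(b, 1) — a=0,2,3,4 b=1,5 (map FFFFFF.....)
[9] append(a, 2) — a=0,2,3,4,6,7 b=1,5 (map FFFFFFFF...)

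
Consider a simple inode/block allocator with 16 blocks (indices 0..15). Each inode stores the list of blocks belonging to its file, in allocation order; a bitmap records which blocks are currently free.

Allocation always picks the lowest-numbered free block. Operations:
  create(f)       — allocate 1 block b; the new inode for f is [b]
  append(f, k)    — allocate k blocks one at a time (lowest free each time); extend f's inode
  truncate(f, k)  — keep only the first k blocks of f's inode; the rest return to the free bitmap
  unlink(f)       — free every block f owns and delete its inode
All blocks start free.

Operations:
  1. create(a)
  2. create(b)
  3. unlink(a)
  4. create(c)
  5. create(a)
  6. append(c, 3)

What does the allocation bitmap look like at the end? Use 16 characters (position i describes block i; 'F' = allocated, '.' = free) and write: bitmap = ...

bitmap = FFFFFF..........

after create(a) → a:[0]  free=[F...............]
after create(b) → a:[0], b:[1]  free=[FF..............]
after unlink(a) → b:[1]  free=[.F..............]
after create(c) → b:[1], c:[0]  free=[FF..............]
after create(a) → a:[2], b:[1], c:[0]  free=[FFF.............]
after append(c, 3) → a:[2], b:[1], c:[0, 3, 4, 5]  free=[FFFFFF..........]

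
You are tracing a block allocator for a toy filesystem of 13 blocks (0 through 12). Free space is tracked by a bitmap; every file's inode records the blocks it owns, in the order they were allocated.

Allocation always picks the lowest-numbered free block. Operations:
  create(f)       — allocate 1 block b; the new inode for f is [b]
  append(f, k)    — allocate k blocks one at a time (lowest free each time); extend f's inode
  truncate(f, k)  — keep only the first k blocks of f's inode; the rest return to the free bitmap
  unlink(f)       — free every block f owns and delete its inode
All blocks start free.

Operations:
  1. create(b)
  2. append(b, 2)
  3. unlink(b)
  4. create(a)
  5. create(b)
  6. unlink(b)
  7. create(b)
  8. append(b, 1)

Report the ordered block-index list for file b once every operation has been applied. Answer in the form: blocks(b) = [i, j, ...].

blocks(b) = [1, 2]

create(b): bitmap=F............ | b=[0]
append(b, 2): bitmap=FFF.......... | b=[0, 1, 2]
unlink(b): bitmap=............. | 
create(a): bitmap=F............ | a=[0]
create(b): bitmap=FF........... | a=[0] b=[1]
unlink(b): bitmap=F............ | a=[0]
create(b): bitmap=FF........... | a=[0] b=[1]
append(b, 1): bitmap=FFF.......... | a=[0] b=[1, 2]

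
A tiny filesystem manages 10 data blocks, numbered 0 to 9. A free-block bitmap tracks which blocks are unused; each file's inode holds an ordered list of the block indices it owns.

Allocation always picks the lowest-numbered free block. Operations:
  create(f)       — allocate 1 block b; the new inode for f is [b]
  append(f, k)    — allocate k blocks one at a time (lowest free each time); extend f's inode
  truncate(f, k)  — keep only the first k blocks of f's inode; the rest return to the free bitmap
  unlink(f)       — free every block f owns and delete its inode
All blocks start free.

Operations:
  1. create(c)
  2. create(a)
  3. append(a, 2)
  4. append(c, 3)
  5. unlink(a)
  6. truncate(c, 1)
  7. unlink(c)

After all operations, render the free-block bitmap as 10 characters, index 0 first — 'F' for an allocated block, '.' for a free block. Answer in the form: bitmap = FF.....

after create(c) → c:[0]  free=[F.........]
after create(a) → a:[1], c:[0]  free=[FF........]
after append(a, 2) → a:[1, 2, 3], c:[0]  free=[FFFF......]
after append(c, 3) → a:[1, 2, 3], c:[0, 4, 5, 6]  free=[FFFFFFF...]
after unlink(a) → c:[0, 4, 5, 6]  free=[F...FFF...]
after truncate(c, 1) → c:[0]  free=[F.........]
after unlink(c) →   free=[..........]

bitmap = ..........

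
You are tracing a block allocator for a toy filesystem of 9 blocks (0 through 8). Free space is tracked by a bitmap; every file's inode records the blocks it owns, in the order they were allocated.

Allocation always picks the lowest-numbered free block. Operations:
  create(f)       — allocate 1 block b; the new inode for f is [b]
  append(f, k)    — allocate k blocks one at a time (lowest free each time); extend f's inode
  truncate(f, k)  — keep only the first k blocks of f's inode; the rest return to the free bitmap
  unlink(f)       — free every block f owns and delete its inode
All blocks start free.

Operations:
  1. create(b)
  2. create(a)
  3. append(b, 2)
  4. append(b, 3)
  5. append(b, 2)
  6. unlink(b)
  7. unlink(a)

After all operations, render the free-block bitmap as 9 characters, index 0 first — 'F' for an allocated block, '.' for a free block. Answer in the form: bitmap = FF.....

[1] create(b) — b=0 (map F........)
[2] create(a) — a=1 b=0 (map FF.......)
[3] append(b, 2) — a=1 b=0,2,3 (map FFFF.....)
[4] append(b, 3) — a=1 b=0,2,3,4,5,6 (map FFFFFFF..)
[5] append(b, 2) — a=1 b=0,2,3,4,5,6,7,8 (map FFFFFFFFF)
[6] unlink(b) — a=1 (map .F.......)
[7] unlink(a) —  (map .........)

bitmap = .........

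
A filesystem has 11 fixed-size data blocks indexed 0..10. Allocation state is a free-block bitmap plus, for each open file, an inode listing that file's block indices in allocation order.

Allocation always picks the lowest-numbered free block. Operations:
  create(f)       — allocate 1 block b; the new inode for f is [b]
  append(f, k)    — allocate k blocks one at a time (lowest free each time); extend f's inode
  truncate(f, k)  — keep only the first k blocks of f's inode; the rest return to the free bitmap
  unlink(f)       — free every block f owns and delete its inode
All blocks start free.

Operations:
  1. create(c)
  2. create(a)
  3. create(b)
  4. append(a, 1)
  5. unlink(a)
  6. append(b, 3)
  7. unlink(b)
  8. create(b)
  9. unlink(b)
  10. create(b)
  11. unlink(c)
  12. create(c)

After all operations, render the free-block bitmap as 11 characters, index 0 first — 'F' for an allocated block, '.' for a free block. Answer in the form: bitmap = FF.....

[1] create(c) — c=0 (map F..........)
[2] create(a) — a=1 c=0 (map FF.........)
[3] create(b) — a=1 b=2 c=0 (map FFF........)
[4] append(a, 1) — a=1,3 b=2 c=0 (map FFFF.......)
[5] unlink(a) — b=2 c=0 (map F.F........)
[6] append(b, 3) — b=2,1,3,4 c=0 (map FFFFF......)
[7] unlink(b) — c=0 (map F..........)
[8] create(b) — b=1 c=0 (map FF.........)
[9] unlink(b) — c=0 (map F..........)
[10] create(b) — b=1 c=0 (map FF.........)
[11] unlink(c) — b=1 (map .F.........)
[12] create(c) — b=1 c=0 (map FF.........)

bitmap = FF.........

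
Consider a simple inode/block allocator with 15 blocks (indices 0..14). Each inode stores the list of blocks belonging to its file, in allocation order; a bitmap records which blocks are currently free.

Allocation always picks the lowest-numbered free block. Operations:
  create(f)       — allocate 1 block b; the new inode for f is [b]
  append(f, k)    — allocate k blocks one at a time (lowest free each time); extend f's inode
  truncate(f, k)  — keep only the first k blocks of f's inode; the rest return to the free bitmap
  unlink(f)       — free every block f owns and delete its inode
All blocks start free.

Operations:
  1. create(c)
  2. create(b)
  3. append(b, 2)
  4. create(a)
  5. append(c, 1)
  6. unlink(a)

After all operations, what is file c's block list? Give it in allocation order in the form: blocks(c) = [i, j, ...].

create(c): bitmap=F.............. | c=[0]
create(b): bitmap=FF............. | b=[1] c=[0]
append(b, 2): bitmap=FFFF........... | b=[1, 2, 3] c=[0]
create(a): bitmap=FFFFF.......... | a=[4] b=[1, 2, 3] c=[0]
append(c, 1): bitmap=FFFFFF......... | a=[4] b=[1, 2, 3] c=[0, 5]
unlink(a): bitmap=FFFF.F......... | b=[1, 2, 3] c=[0, 5]

blocks(c) = [0, 5]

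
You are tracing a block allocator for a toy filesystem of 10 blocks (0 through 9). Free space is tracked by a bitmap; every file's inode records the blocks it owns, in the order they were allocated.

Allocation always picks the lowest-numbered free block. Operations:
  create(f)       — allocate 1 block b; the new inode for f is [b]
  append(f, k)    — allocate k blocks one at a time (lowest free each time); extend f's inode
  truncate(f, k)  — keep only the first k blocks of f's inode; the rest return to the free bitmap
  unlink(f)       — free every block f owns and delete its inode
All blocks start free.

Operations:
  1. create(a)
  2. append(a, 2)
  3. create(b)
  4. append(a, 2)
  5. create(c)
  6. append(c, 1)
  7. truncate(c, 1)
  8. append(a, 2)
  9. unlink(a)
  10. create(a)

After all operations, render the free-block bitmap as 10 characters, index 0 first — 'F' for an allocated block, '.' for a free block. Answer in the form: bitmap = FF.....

bitmap = F..F..F...

after create(a) → a:[0]  free=[F.........]
after append(a, 2) → a:[0, 1, 2]  free=[FFF.......]
after create(b) → a:[0, 1, 2], b:[3]  free=[FFFF......]
after append(a, 2) → a:[0, 1, 2, 4, 5], b:[3]  free=[FFFFFF....]
after create(c) → a:[0, 1, 2, 4, 5], b:[3], c:[6]  free=[FFFFFFF...]
after append(c, 1) → a:[0, 1, 2, 4, 5], b:[3], c:[6, 7]  free=[FFFFFFFF..]
after truncate(c, 1) → a:[0, 1, 2, 4, 5], b:[3], c:[6]  free=[FFFFFFF...]
after append(a, 2) → a:[0, 1, 2, 4, 5, 7, 8], b:[3], c:[6]  free=[FFFFFFFFF.]
after unlink(a) → b:[3], c:[6]  free=[...F..F...]
after create(a) → a:[0], b:[3], c:[6]  free=[F..F..F...]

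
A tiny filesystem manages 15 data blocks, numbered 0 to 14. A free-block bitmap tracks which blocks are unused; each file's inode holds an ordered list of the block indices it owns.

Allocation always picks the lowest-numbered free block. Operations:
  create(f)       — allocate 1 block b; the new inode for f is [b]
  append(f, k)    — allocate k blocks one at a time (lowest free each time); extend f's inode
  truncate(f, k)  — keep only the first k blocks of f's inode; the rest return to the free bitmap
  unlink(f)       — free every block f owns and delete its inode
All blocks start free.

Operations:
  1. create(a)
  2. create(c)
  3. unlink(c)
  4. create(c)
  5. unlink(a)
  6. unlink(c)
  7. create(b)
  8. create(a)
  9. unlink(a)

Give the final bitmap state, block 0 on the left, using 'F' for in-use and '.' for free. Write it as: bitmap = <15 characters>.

bitmap = F..............

after create(a) → a:[0]  free=[F..............]
after create(c) → a:[0], c:[1]  free=[FF.............]
after unlink(c) → a:[0]  free=[F..............]
after create(c) → a:[0], c:[1]  free=[FF.............]
after unlink(a) → c:[1]  free=[.F.............]
after unlink(c) →   free=[...............]
after create(b) → b:[0]  free=[F..............]
after create(a) → a:[1], b:[0]  free=[FF.............]
after unlink(a) → b:[0]  free=[F..............]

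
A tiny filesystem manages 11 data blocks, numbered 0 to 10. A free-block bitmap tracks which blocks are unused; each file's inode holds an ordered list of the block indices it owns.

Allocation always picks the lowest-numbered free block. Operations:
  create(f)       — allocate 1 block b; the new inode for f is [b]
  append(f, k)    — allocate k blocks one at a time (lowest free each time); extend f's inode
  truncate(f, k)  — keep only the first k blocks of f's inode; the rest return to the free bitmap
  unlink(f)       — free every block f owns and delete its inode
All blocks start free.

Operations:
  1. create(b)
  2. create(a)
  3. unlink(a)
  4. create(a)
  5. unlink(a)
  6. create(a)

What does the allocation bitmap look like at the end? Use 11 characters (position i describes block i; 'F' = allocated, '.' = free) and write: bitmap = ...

bitmap = FF.........

after create(b) → b:[0]  free=[F..........]
after create(a) → a:[1], b:[0]  free=[FF.........]
after unlink(a) → b:[0]  free=[F..........]
after create(a) → a:[1], b:[0]  free=[FF.........]
after unlink(a) → b:[0]  free=[F..........]
after create(a) → a:[1], b:[0]  free=[FF.........]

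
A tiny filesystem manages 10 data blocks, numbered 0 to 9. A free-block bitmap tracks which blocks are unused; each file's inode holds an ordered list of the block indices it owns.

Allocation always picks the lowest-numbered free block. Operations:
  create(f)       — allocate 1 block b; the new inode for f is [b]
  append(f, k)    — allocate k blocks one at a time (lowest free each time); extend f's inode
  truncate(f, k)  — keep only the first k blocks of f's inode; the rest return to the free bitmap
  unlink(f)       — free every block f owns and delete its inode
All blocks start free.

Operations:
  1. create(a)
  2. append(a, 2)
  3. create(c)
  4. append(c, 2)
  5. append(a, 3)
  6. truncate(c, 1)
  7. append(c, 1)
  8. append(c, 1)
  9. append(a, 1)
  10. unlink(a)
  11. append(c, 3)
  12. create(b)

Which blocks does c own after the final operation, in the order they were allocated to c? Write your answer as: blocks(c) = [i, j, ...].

blocks(c) = [3, 4, 5, 0, 1, 2]

after create(a) → a:[0]  free=[F.........]
after append(a, 2) → a:[0, 1, 2]  free=[FFF.......]
after create(c) → a:[0, 1, 2], c:[3]  free=[FFFF......]
after append(c, 2) → a:[0, 1, 2], c:[3, 4, 5]  free=[FFFFFF....]
after append(a, 3) → a:[0, 1, 2, 6, 7, 8], c:[3, 4, 5]  free=[FFFFFFFFF.]
after truncate(c, 1) → a:[0, 1, 2, 6, 7, 8], c:[3]  free=[FFFF..FFF.]
after append(c, 1) → a:[0, 1, 2, 6, 7, 8], c:[3, 4]  free=[FFFFF.FFF.]
after append(c, 1) → a:[0, 1, 2, 6, 7, 8], c:[3, 4, 5]  free=[FFFFFFFFF.]
after append(a, 1) → a:[0, 1, 2, 6, 7, 8, 9], c:[3, 4, 5]  free=[FFFFFFFFFF]
after unlink(a) → c:[3, 4, 5]  free=[...FFF....]
after append(c, 3) → c:[3, 4, 5, 0, 1, 2]  free=[FFFFFF....]
after create(b) → b:[6], c:[3, 4, 5, 0, 1, 2]  free=[FFFFFFF...]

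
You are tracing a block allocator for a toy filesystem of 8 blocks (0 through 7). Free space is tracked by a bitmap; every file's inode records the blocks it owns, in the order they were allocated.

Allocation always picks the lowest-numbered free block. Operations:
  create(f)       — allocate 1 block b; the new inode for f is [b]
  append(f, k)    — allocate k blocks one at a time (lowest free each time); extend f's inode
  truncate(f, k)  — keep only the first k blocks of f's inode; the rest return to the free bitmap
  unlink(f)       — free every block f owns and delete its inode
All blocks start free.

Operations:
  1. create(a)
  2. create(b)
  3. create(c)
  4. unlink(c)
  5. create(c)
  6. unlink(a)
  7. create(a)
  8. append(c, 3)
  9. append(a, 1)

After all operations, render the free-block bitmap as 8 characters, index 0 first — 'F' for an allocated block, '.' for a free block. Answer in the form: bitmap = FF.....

bitmap = FFFFFFF.

after create(a) → a:[0]  free=[F.......]
after create(b) → a:[0], b:[1]  free=[FF......]
after create(c) → a:[0], b:[1], c:[2]  free=[FFF.....]
after unlink(c) → a:[0], b:[1]  free=[FF......]
after create(c) → a:[0], b:[1], c:[2]  free=[FFF.....]
after unlink(a) → b:[1], c:[2]  free=[.FF.....]
after create(a) → a:[0], b:[1], c:[2]  free=[FFF.....]
after append(c, 3) → a:[0], b:[1], c:[2, 3, 4, 5]  free=[FFFFFF..]
after append(a, 1) → a:[0, 6], b:[1], c:[2, 3, 4, 5]  free=[FFFFFFF.]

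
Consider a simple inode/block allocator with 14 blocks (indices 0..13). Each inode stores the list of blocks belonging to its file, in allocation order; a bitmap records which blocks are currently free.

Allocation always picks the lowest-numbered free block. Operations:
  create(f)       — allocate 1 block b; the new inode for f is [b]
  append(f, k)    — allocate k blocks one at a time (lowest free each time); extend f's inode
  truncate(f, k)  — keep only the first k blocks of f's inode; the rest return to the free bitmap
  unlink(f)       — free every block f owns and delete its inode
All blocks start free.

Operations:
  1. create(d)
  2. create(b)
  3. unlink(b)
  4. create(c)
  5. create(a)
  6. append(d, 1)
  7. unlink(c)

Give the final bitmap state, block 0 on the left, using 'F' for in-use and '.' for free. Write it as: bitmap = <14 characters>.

bitmap = F.FF..........

  1. create(d)  ⇒  F.............  {d→[0]}
  2. create(b)  ⇒  FF............  {b→[1]; d→[0]}
  3. unlink(b)  ⇒  F.............  {d→[0]}
  4. create(c)  ⇒  FF............  {c→[1]; d→[0]}
  5. create(a)  ⇒  FFF...........  {a→[2]; c→[1]; d→[0]}
  6. append(d, 1)  ⇒  FFFF..........  {a→[2]; c→[1]; d→[0, 3]}
  7. unlink(c)  ⇒  F.FF..........  {a→[2]; d→[0, 3]}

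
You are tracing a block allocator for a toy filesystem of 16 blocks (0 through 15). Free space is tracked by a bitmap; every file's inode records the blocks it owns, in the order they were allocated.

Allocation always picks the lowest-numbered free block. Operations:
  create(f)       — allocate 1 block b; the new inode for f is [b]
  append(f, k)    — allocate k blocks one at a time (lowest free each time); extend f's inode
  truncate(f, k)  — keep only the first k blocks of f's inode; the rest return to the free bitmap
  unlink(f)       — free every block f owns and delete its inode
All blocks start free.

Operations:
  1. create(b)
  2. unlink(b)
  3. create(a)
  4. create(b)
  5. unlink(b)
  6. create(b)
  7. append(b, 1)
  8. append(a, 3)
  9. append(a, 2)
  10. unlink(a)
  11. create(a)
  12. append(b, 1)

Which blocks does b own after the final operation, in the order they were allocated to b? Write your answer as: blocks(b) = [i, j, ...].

after create(b) → b:[0]  free=[F...............]
after unlink(b) →   free=[................]
after create(a) → a:[0]  free=[F...............]
after create(b) → a:[0], b:[1]  free=[FF..............]
after unlink(b) → a:[0]  free=[F...............]
after create(b) → a:[0], b:[1]  free=[FF..............]
after append(b, 1) → a:[0], b:[1, 2]  free=[FFF.............]
after append(a, 3) → a:[0, 3, 4, 5], b:[1, 2]  free=[FFFFFF..........]
after append(a, 2) → a:[0, 3, 4, 5, 6, 7], b:[1, 2]  free=[FFFFFFFF........]
after unlink(a) → b:[1, 2]  free=[.FF.............]
after create(a) → a:[0], b:[1, 2]  free=[FFF.............]
after append(b, 1) → a:[0], b:[1, 2, 3]  free=[FFFF............]

blocks(b) = [1, 2, 3]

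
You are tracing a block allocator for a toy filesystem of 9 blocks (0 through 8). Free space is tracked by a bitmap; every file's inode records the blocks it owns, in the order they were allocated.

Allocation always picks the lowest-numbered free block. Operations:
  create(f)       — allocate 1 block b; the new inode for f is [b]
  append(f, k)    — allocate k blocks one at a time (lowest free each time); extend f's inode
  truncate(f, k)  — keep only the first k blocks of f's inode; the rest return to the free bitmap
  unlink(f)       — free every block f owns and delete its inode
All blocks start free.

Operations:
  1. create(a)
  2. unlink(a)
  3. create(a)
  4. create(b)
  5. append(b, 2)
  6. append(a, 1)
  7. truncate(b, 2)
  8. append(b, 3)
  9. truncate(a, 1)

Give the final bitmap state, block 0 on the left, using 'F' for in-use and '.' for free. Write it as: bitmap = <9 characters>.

after create(a) → a:[0]  free=[F........]
after unlink(a) →   free=[.........]
after create(a) → a:[0]  free=[F........]
after create(b) → a:[0], b:[1]  free=[FF.......]
after append(b, 2) → a:[0], b:[1, 2, 3]  free=[FFFF.....]
after append(a, 1) → a:[0, 4], b:[1, 2, 3]  free=[FFFFF....]
after truncate(b, 2) → a:[0, 4], b:[1, 2]  free=[FFF.F....]
after append(b, 3) → a:[0, 4], b:[1, 2, 3, 5, 6]  free=[FFFFFFF..]
after truncate(a, 1) → a:[0], b:[1, 2, 3, 5, 6]  free=[FFFF.FF..]

bitmap = FFFF.FF..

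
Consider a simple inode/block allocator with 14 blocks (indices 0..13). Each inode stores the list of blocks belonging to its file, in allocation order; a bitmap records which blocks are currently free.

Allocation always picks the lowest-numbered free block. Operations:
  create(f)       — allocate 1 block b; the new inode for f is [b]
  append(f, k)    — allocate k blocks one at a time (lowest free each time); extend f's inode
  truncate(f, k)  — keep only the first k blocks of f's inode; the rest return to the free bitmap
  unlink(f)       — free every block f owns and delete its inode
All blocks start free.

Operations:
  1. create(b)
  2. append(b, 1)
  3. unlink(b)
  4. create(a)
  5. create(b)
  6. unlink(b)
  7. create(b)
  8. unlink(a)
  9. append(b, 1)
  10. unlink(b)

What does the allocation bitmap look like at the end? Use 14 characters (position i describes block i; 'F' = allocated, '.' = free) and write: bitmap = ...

bitmap = ..............

create(b): bitmap=F............. | b=[0]
append(b, 1): bitmap=FF............ | b=[0, 1]
unlink(b): bitmap=.............. | 
create(a): bitmap=F............. | a=[0]
create(b): bitmap=FF............ | a=[0] b=[1]
unlink(b): bitmap=F............. | a=[0]
create(b): bitmap=FF............ | a=[0] b=[1]
unlink(a): bitmap=.F............ | b=[1]
append(b, 1): bitmap=FF............ | b=[1, 0]
unlink(b): bitmap=.............. | 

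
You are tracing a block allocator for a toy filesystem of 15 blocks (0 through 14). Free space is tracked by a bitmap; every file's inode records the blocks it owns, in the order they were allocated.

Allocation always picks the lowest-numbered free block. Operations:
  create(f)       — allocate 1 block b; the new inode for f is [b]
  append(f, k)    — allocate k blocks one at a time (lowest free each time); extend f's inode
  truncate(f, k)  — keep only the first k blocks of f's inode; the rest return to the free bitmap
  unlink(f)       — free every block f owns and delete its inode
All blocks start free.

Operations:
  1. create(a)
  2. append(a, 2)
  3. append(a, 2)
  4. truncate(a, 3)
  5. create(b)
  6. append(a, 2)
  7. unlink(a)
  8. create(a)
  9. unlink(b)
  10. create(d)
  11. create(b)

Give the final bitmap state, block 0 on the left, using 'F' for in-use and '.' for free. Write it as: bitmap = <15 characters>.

create(a): bitmap=F.............. | a=[0]
append(a, 2): bitmap=FFF............ | a=[0, 1, 2]
append(a, 2): bitmap=FFFFF.......... | a=[0, 1, 2, 3, 4]
truncate(a, 3): bitmap=FFF............ | a=[0, 1, 2]
create(b): bitmap=FFFF........... | a=[0, 1, 2] b=[3]
append(a, 2): bitmap=FFFFFF......... | a=[0, 1, 2, 4, 5] b=[3]
unlink(a): bitmap=...F........... | b=[3]
create(a): bitmap=F..F........... | a=[0] b=[3]
unlink(b): bitmap=F.............. | a=[0]
create(d): bitmap=FF............. | a=[0] d=[1]
create(b): bitmap=FFF............ | a=[0] b=[2] d=[1]

bitmap = FFF............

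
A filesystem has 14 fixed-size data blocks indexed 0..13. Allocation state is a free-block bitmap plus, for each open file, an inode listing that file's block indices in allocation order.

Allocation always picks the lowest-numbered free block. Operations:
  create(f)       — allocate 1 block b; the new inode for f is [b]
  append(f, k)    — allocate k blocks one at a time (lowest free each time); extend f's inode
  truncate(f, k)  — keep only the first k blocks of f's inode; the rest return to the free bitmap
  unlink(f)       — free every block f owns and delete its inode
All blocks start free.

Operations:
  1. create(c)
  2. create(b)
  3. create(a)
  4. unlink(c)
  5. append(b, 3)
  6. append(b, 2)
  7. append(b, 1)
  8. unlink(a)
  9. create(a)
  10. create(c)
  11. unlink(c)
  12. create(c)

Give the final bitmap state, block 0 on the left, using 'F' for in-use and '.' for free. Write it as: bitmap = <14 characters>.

bitmap = FFFFFFFFF.....

create(c): bitmap=F............. | c=[0]
create(b): bitmap=FF............ | b=[1] c=[0]
create(a): bitmap=FFF........... | a=[2] b=[1] c=[0]
unlink(c): bitmap=.FF........... | a=[2] b=[1]
append(b, 3): bitmap=FFFFF......... | a=[2] b=[1, 0, 3, 4]
append(b, 2): bitmap=FFFFFFF....... | a=[2] b=[1, 0, 3, 4, 5, 6]
append(b, 1): bitmap=FFFFFFFF...... | a=[2] b=[1, 0, 3, 4, 5, 6, 7]
unlink(a): bitmap=FF.FFFFF...... | b=[1, 0, 3, 4, 5, 6, 7]
create(a): bitmap=FFFFFFFF...... | a=[2] b=[1, 0, 3, 4, 5, 6, 7]
create(c): bitmap=FFFFFFFFF..... | a=[2] b=[1, 0, 3, 4, 5, 6, 7] c=[8]
unlink(c): bitmap=FFFFFFFF...... | a=[2] b=[1, 0, 3, 4, 5, 6, 7]
create(c): bitmap=FFFFFFFFF..... | a=[2] b=[1, 0, 3, 4, 5, 6, 7] c=[8]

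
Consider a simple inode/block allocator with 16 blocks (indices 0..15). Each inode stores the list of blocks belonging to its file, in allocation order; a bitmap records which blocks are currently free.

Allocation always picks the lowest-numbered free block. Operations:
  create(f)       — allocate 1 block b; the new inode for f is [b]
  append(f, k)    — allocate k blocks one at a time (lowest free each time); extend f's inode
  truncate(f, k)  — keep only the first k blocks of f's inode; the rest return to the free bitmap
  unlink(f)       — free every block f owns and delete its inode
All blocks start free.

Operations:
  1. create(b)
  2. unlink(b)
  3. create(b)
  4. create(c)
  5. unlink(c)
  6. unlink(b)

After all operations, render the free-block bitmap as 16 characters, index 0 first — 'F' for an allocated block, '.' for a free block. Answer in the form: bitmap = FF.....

  1. create(b)  ⇒  F...............  {b→[0]}
  2. unlink(b)  ⇒  ................  {}
  3. create(b)  ⇒  F...............  {b→[0]}
  4. create(c)  ⇒  FF..............  {b→[0]; c→[1]}
  5. unlink(c)  ⇒  F...............  {b→[0]}
  6. unlink(b)  ⇒  ................  {}

bitmap = ................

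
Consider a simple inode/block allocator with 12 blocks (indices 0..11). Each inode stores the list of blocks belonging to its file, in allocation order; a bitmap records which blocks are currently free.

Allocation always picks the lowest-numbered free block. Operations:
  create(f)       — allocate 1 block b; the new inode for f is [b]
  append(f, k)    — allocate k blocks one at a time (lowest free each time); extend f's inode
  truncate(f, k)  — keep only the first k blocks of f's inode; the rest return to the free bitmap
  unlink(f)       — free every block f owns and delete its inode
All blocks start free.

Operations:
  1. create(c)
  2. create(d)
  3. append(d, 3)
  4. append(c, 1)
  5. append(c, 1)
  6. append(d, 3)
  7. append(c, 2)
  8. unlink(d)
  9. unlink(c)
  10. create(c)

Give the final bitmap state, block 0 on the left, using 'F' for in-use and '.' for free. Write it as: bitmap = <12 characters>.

bitmap = F...........

[1] create(c) — c=0 (map F...........)
[2] create(d) — c=0 d=1 (map FF..........)
[3] append(d, 3) — c=0 d=1,2,3,4 (map FFFFF.......)
[4] append(c, 1) — c=0,5 d=1,2,3,4 (map FFFFFF......)
[5] append(c, 1) — c=0,5,6 d=1,2,3,4 (map FFFFFFF.....)
[6] append(d, 3) — c=0,5,6 d=1,2,3,4,7,8,9 (map FFFFFFFFFF..)
[7] append(c, 2) — c=0,5,6,10,11 d=1,2,3,4,7,8,9 (map FFFFFFFFFFFF)
[8] unlink(d) — c=0,5,6,10,11 (map F....FF...FF)
[9] unlink(c) —  (map ............)
[10] create(c) — c=0 (map F...........)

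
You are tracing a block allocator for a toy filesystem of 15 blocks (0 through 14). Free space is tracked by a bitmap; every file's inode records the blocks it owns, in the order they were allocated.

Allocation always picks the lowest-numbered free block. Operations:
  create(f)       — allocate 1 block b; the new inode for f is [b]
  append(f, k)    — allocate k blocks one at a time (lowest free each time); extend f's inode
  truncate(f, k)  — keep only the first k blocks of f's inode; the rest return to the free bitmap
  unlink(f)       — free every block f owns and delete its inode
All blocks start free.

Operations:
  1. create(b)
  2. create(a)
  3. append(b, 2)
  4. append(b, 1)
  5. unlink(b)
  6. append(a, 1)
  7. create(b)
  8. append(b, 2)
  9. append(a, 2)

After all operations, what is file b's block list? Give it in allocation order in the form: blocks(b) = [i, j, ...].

blocks(b) = [2, 3, 4]

[1] create(b) — b=0 (map F..............)
[2] create(a) — a=1 b=0 (map FF.............)
[3] append(b, 2) — a=1 b=0,2,3 (map FFFF...........)
[4] append(b, 1) — a=1 b=0,2,3,4 (map FFFFF..........)
[5] unlink(b) — a=1 (map .F.............)
[6] append(a, 1) — a=1,0 (map FF.............)
[7] create(b) — a=1,0 b=2 (map FFF............)
[8] append(b, 2) — a=1,0 b=2,3,4 (map FFFFF..........)
[9] append(a, 2) — a=1,0,5,6 b=2,3,4 (map FFFFFFF........)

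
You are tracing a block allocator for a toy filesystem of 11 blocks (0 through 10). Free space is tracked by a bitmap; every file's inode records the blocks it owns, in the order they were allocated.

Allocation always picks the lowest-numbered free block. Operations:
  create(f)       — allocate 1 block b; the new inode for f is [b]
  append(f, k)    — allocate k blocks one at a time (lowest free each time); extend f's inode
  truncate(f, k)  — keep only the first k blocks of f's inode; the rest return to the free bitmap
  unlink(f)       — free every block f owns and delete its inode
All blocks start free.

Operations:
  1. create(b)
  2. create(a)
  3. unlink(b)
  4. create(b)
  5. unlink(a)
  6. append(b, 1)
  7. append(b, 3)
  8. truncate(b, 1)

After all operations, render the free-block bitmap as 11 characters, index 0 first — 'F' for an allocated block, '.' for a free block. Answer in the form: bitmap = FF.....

bitmap = F..........

create(b): bitmap=F.......... | b=[0]
create(a): bitmap=FF......... | a=[1] b=[0]
unlink(b): bitmap=.F......... | a=[1]
create(b): bitmap=FF......... | a=[1] b=[0]
unlink(a): bitmap=F.......... | b=[0]
append(b, 1): bitmap=FF......... | b=[0, 1]
append(b, 3): bitmap=FFFFF...... | b=[0, 1, 2, 3, 4]
truncate(b, 1): bitmap=F.......... | b=[0]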